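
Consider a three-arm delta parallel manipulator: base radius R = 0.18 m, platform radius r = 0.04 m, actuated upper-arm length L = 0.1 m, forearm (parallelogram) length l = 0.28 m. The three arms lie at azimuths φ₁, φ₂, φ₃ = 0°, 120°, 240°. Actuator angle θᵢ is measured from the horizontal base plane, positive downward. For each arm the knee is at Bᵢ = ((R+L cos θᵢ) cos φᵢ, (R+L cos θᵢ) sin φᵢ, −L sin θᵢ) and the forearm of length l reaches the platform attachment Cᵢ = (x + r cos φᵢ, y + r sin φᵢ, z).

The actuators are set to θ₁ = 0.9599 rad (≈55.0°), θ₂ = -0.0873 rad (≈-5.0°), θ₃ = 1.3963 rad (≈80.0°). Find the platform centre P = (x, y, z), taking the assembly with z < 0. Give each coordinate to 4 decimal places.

(-0.0168, 0.1031, -0.2298)

φ1=0.0°: virtual centre (0.1974, 0.0000, -0.0819), radius l
arm 2 at φ=120.0°: e+L cos θ2 = 0.2396;  S2 = (-0.1198, 0.2075, 0.0087)
S3 = (0.1574·cos240.0°, 0.1574·sin240.0°, -0.0985) = (-0.0787, -0.1363, -0.0985)
|S₂|²−|S₁|² = 0.0118;  |S₃|²−|S₁|² = -0.0112
plane₁₂: -0.6343x+0.4150y+0.1813z = 0.0118
det = 0.4020;  x = 0.0035+0.0887z,  y = 0.0339+-0.3012z
quadratic in z: (1.0986)z²+(0.1090)z+(-0.0330)=0, √Δ=0.3960 → z ∈ {-0.2298, 0.1306}; z = -0.2298 (taking z<0)
x = -0.0168, y = 0.1031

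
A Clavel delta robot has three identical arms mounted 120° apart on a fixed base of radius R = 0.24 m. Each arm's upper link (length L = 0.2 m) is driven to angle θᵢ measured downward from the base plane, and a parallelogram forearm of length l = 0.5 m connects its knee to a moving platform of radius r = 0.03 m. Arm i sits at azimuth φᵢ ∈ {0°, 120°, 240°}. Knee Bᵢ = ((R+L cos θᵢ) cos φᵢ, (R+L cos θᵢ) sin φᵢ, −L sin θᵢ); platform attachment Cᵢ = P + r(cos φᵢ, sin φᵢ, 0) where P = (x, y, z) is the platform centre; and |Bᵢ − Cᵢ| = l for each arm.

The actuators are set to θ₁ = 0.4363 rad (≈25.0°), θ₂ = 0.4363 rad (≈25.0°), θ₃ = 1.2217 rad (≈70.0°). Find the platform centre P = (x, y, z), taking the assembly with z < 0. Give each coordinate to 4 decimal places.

(0.0740, 0.1281, -0.4491)

S1 = (0.3913·cos0.0°, 0.3913·sin0.0°, -0.0845) = (0.3913, 0.0000, -0.0845)
S2 = (0.3913·cos120.0°, 0.3913·sin120.0°, -0.0845) = (-0.1956, 0.3388, -0.0845)
S3 = (0.2784·cos240.0°, 0.2784·sin240.0°, -0.1879) = (-0.1392, -0.2411, -0.1879)
subtract pairs → two planes through P
plane₁₂: -1.1738x+0.6777y+0.0000z = 0.0000
Cramer: x(z) = 0.0250-0.1091z;  y(z) = 0.0433-0.1889z
into |P−S₁|² = l²: 1.0476z² + 0.2326z + -0.1068 = 0;  Δ = 0.5018;  z = -0.4491 or 0.2271 → z<0 root = -0.4491
x = 0.0740, y = 0.1281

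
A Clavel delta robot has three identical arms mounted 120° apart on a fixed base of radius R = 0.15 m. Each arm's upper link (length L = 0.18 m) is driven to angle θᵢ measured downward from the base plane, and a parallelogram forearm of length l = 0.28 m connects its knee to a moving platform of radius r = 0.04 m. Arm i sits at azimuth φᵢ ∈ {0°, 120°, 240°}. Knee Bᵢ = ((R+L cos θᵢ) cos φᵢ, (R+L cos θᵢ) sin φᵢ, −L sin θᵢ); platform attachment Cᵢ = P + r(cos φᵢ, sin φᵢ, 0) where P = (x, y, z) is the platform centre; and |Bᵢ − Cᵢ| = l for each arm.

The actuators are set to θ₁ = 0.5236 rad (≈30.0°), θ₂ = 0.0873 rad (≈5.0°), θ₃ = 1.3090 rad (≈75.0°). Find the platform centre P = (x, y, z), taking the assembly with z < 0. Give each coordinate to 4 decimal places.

(0.0333, 0.1208, -0.1886)

φ1=0.0°: virtual centre (0.2659, 0.0000, -0.0900), radius l
arm 2 at φ=120.0°: (R−r)+L cos θ2 = 0.2893;  O2 = (-0.1447, 0.2506, -0.0157)
arm 3 at φ=240.0°: (R−r)+L cos θ3 = 0.1566;  O3 = (-0.0783, -0.1356, -0.1739)
subtract pairs → two planes through P
linear system: -0.8211x+0.5011y = 0.0052−0.1486z; -0.6884x+-0.2712y = -0.0240−-0.1677z
det = 0.5676;  x = 0.0188+-0.0771z,  y = 0.0410+-0.4228z
into |P−O₁|² = l²: 1.1847z² + 0.1834z + -0.0075 = 0;  Δ = 0.0694;  z = -0.1886 or 0.0338 → z<0 root = -0.1886
x = 0.0333, y = 0.1208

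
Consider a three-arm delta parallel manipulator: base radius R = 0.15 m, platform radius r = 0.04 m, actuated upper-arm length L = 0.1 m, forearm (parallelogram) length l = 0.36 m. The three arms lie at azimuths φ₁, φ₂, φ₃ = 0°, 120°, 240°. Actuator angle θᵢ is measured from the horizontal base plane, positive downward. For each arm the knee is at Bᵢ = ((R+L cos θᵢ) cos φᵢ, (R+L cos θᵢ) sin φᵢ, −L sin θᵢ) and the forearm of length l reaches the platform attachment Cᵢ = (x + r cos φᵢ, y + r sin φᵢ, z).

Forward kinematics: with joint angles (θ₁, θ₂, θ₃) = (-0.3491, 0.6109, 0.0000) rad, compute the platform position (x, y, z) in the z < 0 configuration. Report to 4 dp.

φ1=0.0°: virtual centre (0.2040, 0.0000, 0.0342), radius l
O2 = (0.1919·cos120.0°, 0.1919·sin120.0°, -0.0574) = (-0.0960, 0.1662, -0.0574)
φ3=240.0°: virtual centre (-0.1050, -0.1819, 0.0000), radius l
eliminate P² terms by subtracting sphere 1 from 2 and 3
linear system: -0.5998x+0.3324y = -0.0027−-0.1831z; -0.6179x+-0.3637y = 0.0013−-0.0684z
Cramer: x(z) = 0.0012-0.2109z;  y(z) = -0.0057+0.1703z
sphere 1 gives Az²+Bz+C=0 with A=1.0735, B=0.0152, C=-0.0873;  B²−4AC=0.3751;  roots -0.2923, 0.2782;  negative root z = -0.2923
x = 0.0629, y = -0.0555

(0.0629, -0.0555, -0.2923)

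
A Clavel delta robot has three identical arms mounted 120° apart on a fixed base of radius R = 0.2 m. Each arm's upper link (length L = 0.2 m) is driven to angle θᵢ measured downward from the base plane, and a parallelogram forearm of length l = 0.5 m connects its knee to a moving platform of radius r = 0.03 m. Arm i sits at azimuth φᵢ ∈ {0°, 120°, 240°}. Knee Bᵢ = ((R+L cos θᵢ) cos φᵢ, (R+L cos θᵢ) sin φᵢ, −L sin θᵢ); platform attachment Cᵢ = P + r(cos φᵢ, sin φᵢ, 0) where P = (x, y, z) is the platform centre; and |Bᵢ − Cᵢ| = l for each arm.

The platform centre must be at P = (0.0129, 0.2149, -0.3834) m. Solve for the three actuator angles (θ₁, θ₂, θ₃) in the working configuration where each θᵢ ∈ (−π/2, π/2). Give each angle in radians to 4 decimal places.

arm 1 (φ=0.0°): x'=0.0129, y'=0.2149
  A cos θ + B sin θ = C:  0.1571·cos θ + -0.3834·sin θ = -0.0196
  √(A²+B²)=0.4143;  θ1 = -1.1819+1.6182 ≈ 0.4363
rotate P by −φ2: (0.1797, -0.1186, -0.3834)
  A cos θ + B sin θ = C:  -0.0097·cos θ + -0.3834·sin θ = 0.1221
  √(A²+B²)=0.3835;  θ2 = -1.5960+1.2468 ≈ -0.3492
rotate P by −φ3: (-0.1926, -0.0963, -0.3834)
  e−x'=0.3626;  (l²−L²−(e−x')²−y'²−z²)/2L = -0.1943
  γ=atan2(-0.3834,0.3626)=-0.8133;  ψ=arccos(-0.3682)=1.9479;  θ3=γ+ψ≈1.1345

θ₁ = 0.4363, θ₂ = -0.3492, θ₃ = 1.1345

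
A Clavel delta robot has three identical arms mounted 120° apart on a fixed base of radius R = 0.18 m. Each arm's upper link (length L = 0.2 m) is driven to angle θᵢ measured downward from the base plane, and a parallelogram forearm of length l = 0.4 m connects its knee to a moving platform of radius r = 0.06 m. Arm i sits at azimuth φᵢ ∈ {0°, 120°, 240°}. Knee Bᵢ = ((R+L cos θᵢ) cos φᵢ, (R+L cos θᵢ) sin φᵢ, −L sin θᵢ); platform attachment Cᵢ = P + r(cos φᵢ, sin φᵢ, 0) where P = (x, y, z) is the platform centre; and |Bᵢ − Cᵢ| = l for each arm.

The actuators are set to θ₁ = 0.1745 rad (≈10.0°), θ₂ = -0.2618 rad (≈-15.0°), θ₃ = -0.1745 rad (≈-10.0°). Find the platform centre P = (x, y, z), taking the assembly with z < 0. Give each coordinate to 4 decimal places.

(-0.0361, 0.0062, -0.2226)

φ1=0.0°: virtual centre (0.3170, 0.0000, -0.0347), radius l
arm 2 at φ=120.0°: (R−r)+L cos θ2 = 0.3132;  S2 = (-0.1566, 0.2712, 0.0518)
φ3=240.0°: virtual centre (-0.1585, -0.2745, 0.0347), radius l
eliminate P² terms by subtracting sphere 1 from 2 and 3
[-0.9471 0.5425 0.1730]·P = -0.0009;  [-0.9509 -0.5490 0.1389]·P = 0.0000
det = 1.0358;  x = 0.0005+0.1644z,  y = -0.0008+-0.0318z
quadratic in z: (1.0280)z²+(-0.0346)z+(-0.0586)=0, √Δ=0.4922 → z ∈ {-0.2226, 0.2562}; z = -0.2226 (taking z<0)
x = -0.0361, y = 0.0062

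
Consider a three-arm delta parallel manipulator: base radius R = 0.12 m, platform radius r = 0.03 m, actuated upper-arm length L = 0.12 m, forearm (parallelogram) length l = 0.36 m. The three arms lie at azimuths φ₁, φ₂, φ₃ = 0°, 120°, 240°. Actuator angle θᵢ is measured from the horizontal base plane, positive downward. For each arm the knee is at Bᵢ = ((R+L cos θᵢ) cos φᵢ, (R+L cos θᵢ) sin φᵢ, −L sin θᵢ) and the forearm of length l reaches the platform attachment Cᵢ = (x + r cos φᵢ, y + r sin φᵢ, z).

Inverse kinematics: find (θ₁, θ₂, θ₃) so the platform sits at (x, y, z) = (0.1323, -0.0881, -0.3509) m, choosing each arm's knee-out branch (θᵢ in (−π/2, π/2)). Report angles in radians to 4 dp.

φ1=0.0° → target in arm frame (0.1323, -0.0881)
  e−x'=-0.0423;  (l²−L²−(e−x')²−y'²−z²)/2L = -0.0728
  θ1 = atan2(B,A) + arccos(C/0.3534) = 0.0876
arm 2 (φ=120.0°): x'=-0.1424, y'=-0.0705
  A=0.2324, B=-0.3509, C=(l²−L²−A²−y'²−z²)/(2L)=-0.2789
  θ2 = atan2(B,A) + arccos(C/0.4209) = 1.3094
arm 3 (φ=240.0°): x'=0.0101, y'=0.1586
  A=0.0799, B=-0.3509, C=(l²−L²−A²−y'²−z²)/(2L)=-0.1645
  θ3 = atan2(B,A) + arccos(C/0.3599) = 0.6984

θ₁ = 0.0876, θ₂ = 1.3094, θ₃ = 0.6984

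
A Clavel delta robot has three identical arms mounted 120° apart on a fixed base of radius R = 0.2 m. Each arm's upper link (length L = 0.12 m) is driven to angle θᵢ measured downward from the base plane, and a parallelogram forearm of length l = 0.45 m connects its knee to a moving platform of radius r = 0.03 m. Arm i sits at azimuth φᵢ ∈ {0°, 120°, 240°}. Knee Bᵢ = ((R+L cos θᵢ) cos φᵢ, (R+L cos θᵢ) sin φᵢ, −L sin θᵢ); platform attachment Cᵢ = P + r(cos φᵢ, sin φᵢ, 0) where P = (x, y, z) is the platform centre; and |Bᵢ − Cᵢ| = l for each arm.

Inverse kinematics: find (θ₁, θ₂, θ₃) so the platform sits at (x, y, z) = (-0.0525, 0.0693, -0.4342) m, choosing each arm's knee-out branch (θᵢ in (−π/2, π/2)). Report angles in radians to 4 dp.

φ1=0.0° → target in arm frame (-0.0525, 0.0693)
  A=0.2225, B=-0.4342, C=(l²−L²−A²−y'²−z²)/(2L)=-0.2281
  θ1 = atan2(B,A) + arccos(C/0.4879) = 0.9600
arm 2 (φ=120.0°): x'=0.0863, y'=0.0108
  e−x'=0.0837;  (l²−L²−(e−x')²−y'²−z²)/2L = -0.0315
  √(A²+B²)=0.4422;  θ2 = -1.3803+1.6421 ≈ 0.2618
φ3=240.0° → target in arm frame (-0.0338, -0.0801)
  A cos θ + B sin θ = C:  0.2038·cos θ + -0.4342·sin θ = -0.2015
  γ=atan2(-0.4342,0.2038)=-1.1320;  ψ=arccos(-0.4202)=2.0044;  θ3=γ+ψ≈0.8724

θ₁ = 0.9600, θ₂ = 0.2618, θ₃ = 0.8724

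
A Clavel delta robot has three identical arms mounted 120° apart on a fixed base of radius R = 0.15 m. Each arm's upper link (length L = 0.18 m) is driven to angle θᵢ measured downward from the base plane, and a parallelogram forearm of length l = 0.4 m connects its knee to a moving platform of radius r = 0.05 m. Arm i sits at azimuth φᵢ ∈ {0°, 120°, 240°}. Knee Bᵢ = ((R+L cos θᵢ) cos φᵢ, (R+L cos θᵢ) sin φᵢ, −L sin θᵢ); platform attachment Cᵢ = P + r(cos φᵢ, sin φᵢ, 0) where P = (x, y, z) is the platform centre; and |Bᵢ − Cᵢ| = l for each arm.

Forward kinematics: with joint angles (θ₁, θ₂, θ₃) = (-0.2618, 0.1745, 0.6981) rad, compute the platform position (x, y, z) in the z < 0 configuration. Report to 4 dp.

(0.0982, 0.0710, -0.3057)

arm 1 at φ=0.0°: e+L cos θ1 = 0.2739;  centre 1 = (0.2739, 0.0000, 0.0466)
arm 2 at φ=120.0°: e+L cos θ2 = 0.2773;  centre 2 = (-0.1386, 0.2401, -0.0313)
arm 3 at φ=240.0°: e+L cos θ3 = 0.2379;  centre 3 = (-0.1189, -0.2060, -0.1157)
eliminate P² terms by subtracting sphere 1 from 2 and 3
linear system: -0.8250x+0.4802y = 0.0007−-0.1557z; -0.7856x+-0.4120y = -0.0072−-0.3246z
det = 0.7172;  x = 0.0044+-0.3068z,  y = 0.0090+-0.2028z
quadratic in z: (1.1352)z²+(0.0685)z+(-0.0852)=0, √Δ=0.6256 → z ∈ {-0.3057, 0.2454}; z = -0.3057 (taking z<0)
x = 0.0982, y = 0.0710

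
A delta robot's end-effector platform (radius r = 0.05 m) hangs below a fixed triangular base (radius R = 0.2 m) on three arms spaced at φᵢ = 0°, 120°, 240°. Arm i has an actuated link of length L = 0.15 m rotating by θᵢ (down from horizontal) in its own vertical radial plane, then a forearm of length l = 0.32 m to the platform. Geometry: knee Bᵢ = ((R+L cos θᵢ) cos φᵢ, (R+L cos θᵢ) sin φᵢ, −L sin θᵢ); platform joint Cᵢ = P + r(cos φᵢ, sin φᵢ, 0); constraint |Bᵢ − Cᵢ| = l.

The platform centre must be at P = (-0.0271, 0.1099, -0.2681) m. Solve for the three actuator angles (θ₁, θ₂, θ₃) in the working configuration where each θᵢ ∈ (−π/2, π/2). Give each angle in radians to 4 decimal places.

θ₁ = 0.9600, θ₂ = 0.0872, θ₃ = 1.2213

arm 1 (φ=0.0°): x'=-0.0271, y'=0.1099
  A=0.1771, B=-0.2681, C=(l²−L²−A²−y'²−z²)/(2L)=-0.1181
  γ=atan2(-0.2681,0.1771)=-0.9870;  ψ=arccos(-0.3675)=1.9471;  θ1=γ+ψ≈0.9600
φ2=120.0° → target in arm frame (0.1087, -0.0315)
  A cos θ + B sin θ = C:  0.0413·cos θ + -0.2681·sin θ = 0.0178
  γ=atan2(-0.2681,0.0413)=-1.4180;  ψ=arccos(0.0655)=1.5053;  θ2=γ+ψ≈0.0872
arm 3 (φ=240.0°): x'=-0.0816, y'=-0.0784
  A cos θ + B sin θ = C:  0.2316·cos θ + -0.2681·sin θ = -0.1726
  √(A²+B²)=0.3543;  θ3 = -0.8583+2.0796 ≈ 1.2213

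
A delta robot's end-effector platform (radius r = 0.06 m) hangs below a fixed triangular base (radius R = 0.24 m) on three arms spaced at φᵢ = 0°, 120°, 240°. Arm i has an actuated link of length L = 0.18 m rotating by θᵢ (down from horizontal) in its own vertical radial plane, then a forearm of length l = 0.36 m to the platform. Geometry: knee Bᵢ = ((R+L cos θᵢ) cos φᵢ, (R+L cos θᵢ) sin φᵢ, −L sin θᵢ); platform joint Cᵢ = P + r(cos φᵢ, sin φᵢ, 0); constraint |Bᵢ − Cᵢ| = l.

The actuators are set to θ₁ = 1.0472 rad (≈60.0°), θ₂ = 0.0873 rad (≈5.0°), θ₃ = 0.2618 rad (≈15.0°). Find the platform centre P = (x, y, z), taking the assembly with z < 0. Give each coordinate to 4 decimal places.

φ1=0.0°: virtual centre (0.2700, 0.0000, -0.1559), radius l
S2 = (0.3593·cos120.0°, 0.3593·sin120.0°, -0.0157) = (-0.1797, 0.3112, -0.0157)
φ3=240.0°: virtual centre (-0.1769, -0.3065, -0.0466), radius l
eliminate P² terms by subtracting sphere 1 from 2 and 3
linear system: -0.8993x+0.6224y = 0.0322−0.2804z; -0.8939x+-0.6129y = 0.0302−0.2186z
Cramer: x(z) = -0.0348+0.2780z;  y(z) = 0.0014-0.0488z
into |P−S₁|² = l²: 1.0797z² + 0.1422z + -0.0124 = 0;  Δ = 0.0738;  z = -0.1917 or 0.0600 → z<0 root = -0.1917
x = -0.0881, y = 0.0108

(-0.0881, 0.0108, -0.1917)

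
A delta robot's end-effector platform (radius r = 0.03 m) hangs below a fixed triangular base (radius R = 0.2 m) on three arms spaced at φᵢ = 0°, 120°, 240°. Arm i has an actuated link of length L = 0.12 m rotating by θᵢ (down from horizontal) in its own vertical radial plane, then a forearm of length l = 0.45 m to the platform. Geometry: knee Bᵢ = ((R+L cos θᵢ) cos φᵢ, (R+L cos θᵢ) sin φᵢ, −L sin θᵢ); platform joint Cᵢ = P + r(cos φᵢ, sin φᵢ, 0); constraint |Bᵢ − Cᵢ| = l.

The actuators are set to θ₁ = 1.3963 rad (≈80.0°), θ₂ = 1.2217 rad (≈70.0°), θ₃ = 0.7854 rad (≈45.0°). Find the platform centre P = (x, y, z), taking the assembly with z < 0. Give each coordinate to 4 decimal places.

(-0.0514, -0.0498, -0.4941)

O1 = (0.1908·cos0.0°, 0.1908·sin0.0°, -0.1182) = (0.1908, 0.0000, -0.1182)
arm 2 at φ=120.0°: (R−r)+L cos θ2 = 0.2110;  O2 = (-0.1055, 0.1828, -0.1128)
φ3=240.0°: virtual centre (-0.1274, -0.2207, -0.0849), radius l
|O₂|²−|O₁|² = 0.0069;  |O₃|²−|O₁|² = 0.0218
plane₁₂: -0.5927x+0.3655y+0.0108z = 0.0069
det = 0.4943;  x = -0.0222+0.0590z,  y = -0.0173+0.0660z
into |P−O₁|² = l²: 1.0078z² + 0.2090z + -0.1428 = 0;  Δ = 0.6195;  z = -0.4941 or 0.2868 → z<0 root = -0.4941
x = -0.0514, y = -0.0498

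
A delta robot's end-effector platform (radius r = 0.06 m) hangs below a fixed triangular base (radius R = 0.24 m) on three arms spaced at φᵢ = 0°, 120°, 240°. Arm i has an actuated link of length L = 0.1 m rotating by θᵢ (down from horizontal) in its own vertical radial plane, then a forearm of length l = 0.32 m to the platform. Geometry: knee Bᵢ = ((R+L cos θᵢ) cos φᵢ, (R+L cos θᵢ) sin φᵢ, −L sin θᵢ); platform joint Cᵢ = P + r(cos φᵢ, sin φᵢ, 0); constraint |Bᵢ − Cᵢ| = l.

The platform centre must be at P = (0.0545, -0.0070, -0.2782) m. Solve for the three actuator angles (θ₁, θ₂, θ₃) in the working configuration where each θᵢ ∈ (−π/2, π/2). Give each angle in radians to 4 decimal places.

θ₁ = 0.4368, θ₂ = 1.1346, θ₃ = 1.0468

φ1=0.0° → target in arm frame (0.0545, -0.0070)
  e−x'=0.1255;  (l²−L²−(e−x')²−y'²−z²)/2L = -0.0040
  γ=atan2(-0.2782,0.1255)=-1.1470;  ψ=arccos(-0.0130)=1.5838;  θ1=γ+ψ≈0.4368
rotate P by −φ2: (-0.0333, -0.0437, -0.2782)
  A=0.2133, B=-0.2782, C=(l²−L²−A²−y'²−z²)/(2L)=-0.1620
  θ2 = atan2(B,A) + arccos(C/0.3506) = 1.1346
arm 3 (φ=240.0°): x'=-0.0212, y'=0.0507
  e−x'=0.2012;  (l²−L²−(e−x')²−y'²−z²)/2L = -0.1402
  γ=atan2(-0.2782,0.2012)=-0.9447;  ψ=arccos(-0.4084)=1.9915;  θ3=γ+ψ≈1.0468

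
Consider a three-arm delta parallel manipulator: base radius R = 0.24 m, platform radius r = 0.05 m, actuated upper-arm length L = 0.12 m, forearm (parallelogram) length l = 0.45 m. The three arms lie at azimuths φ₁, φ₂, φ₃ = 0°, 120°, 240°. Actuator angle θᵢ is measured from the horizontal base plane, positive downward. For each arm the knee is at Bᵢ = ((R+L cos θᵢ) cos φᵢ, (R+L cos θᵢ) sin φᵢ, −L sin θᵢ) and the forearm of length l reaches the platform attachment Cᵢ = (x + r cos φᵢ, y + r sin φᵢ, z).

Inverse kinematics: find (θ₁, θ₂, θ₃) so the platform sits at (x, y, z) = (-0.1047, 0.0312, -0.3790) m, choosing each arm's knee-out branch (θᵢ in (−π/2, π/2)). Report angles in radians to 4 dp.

θ₁ = 1.0468, θ₂ = -0.0004, θ₃ = 0.3488

rotate P by −φ1: (-0.1047, 0.0312, -0.3790)
  e−x'=0.2947;  (l²−L²−(e−x')²−y'²−z²)/2L = -0.1807
  √(A²+B²)=0.4801;  θ1 = -0.9099+1.9566 ≈ 1.0468
arm 2 (φ=120.0°): x'=0.0794, y'=0.0751
  A=0.1106, B=-0.3790, C=(l²−L²−A²−y'²−z²)/(2L)=0.1108
  γ=atan2(-0.3790,0.1106)=-1.2868;  ψ=arccos(0.2806)=1.2864;  θ2=γ+ψ≈-0.0004
arm 3 (φ=240.0°): x'=0.0253, y'=-0.1063
  A cos θ + B sin θ = C:  0.1647·cos θ + -0.3790·sin θ = 0.0252
  θ3 = atan2(B,A) + arccos(C/0.4132) = 0.3488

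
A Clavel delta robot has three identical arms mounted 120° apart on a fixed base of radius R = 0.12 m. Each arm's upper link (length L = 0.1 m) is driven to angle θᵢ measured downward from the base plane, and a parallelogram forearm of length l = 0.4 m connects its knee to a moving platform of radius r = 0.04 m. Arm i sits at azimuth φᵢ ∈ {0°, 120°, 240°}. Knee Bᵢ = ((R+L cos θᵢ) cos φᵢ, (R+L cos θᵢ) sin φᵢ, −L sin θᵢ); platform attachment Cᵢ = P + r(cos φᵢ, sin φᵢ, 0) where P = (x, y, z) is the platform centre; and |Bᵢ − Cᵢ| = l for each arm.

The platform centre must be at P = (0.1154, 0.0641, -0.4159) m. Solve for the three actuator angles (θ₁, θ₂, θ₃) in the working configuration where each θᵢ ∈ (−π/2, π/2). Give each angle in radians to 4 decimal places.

rotate P by −φ1: (0.1154, 0.0641, -0.4159)
  A=-0.0354, B=-0.4159, C=(l²−L²−A²−y'²−z²)/(2L)=-0.1417
  √(A²+B²)=0.4174;  θ1 = -1.6557+1.9171 ≈ 0.2614
φ2=120.0° → target in arm frame (-0.0022, -0.1320)
  e−x'=0.0822;  (l²−L²−(e−x')²−y'²−z²)/2L = -0.2357
  γ=atan2(-0.4159,0.0822)=-1.3757;  ψ=arccos(-0.5561)=2.1605;  θ2=γ+ψ≈0.7848
arm 3 (φ=240.0°): x'=-0.1132, y'=0.0679
  A=0.1932, B=-0.4159, C=(l²−L²−A²−y'²−z²)/(2L)=-0.3246
  θ3 = atan2(B,A) + arccos(C/0.4586) = 1.2212

θ₁ = 0.2614, θ₂ = 0.7848, θ₃ = 1.2212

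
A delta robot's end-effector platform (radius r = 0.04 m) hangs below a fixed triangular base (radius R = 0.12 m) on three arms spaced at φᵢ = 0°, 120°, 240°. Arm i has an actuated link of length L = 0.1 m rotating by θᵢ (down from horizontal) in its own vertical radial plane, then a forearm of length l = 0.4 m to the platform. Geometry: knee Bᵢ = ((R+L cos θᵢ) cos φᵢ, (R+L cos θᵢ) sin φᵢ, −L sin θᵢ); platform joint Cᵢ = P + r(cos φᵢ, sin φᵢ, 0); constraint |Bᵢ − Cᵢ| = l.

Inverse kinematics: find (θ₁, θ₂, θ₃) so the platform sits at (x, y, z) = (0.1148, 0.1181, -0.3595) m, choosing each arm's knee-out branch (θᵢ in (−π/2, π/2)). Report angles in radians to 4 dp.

θ₁ = -0.1741, θ₂ = 0.1748, θ₃ = 1.0474

rotate P by −φ1: (0.1148, 0.1181, -0.3595)
  A cos θ + B sin θ = C:  -0.0348·cos θ + -0.3595·sin θ = 0.0280
  θ1 = atan2(B,A) + arccos(C/0.3612) = -0.1741
arm 2 (φ=120.0°): x'=0.0449, y'=-0.1585
  A=0.0351, B=-0.3595, C=(l²−L²−A²−y'²−z²)/(2L)=-0.0279
  γ=atan2(-0.3595,0.0351)=-1.4734;  ψ=arccos(-0.0773)=1.6482;  θ2=γ+ψ≈0.1748
rotate P by −φ3: (-0.1597, 0.0404, -0.3595)
  e−x'=0.2397;  (l²−L²−(e−x')²−y'²−z²)/2L = -0.1916
  θ3 = atan2(B,A) + arccos(C/0.4321) = 1.0474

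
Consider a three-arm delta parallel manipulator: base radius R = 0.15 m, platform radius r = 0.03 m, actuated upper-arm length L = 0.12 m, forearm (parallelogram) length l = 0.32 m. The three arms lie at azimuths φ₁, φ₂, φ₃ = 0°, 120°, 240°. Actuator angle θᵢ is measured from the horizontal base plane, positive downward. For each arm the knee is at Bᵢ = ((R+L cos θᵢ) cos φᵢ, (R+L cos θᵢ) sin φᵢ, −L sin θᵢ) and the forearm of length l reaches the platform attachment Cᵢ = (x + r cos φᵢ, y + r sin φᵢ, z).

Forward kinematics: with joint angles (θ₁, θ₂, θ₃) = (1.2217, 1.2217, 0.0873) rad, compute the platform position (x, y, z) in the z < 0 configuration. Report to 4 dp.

(-0.0644, -0.1115, -0.3107)

arm 1 at φ=0.0°: e+L cos θ1 = 0.1610;  S1 = (0.1610, 0.0000, -0.1128)
S2 = (0.1610·cos120.0°, 0.1610·sin120.0°, -0.1128) = (-0.0805, 0.1395, -0.1128)
arm 3 at φ=240.0°: e+L cos θ3 = 0.2395;  S3 = (-0.1198, -0.2075, -0.0105)
eliminate P² terms by subtracting sphere 1 from 2 and 3
linear system: -0.4831x+0.2789y = 0.0000−0.0000z; -0.5616x+-0.4149y = 0.0188−0.2046z
Cramer: x(z) = -0.0147+0.1598z;  y(z) = -0.0255+0.2768z
into |P−S₁|² = l²: 1.1022z² + 0.1552z + -0.0581 = 0;  Δ = 0.2804;  z = -0.3107 or 0.1698 → z<0 root = -0.3107
x = -0.0644, y = -0.1115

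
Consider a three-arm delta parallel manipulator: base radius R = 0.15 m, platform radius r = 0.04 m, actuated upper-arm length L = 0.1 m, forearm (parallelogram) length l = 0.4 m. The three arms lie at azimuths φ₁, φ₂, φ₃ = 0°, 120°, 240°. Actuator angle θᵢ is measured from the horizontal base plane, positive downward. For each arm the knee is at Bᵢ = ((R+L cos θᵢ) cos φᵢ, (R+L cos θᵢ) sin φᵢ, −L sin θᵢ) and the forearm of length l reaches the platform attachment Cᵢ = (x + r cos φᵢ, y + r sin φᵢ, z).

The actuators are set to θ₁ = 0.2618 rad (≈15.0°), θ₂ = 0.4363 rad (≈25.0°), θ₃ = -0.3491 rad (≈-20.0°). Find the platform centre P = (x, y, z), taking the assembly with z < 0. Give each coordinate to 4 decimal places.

(-0.0226, -0.0762, -0.3447)

O1 = (0.2066·cos0.0°, 0.2066·sin0.0°, -0.0259) = (0.2066, 0.0000, -0.0259)
arm 2 at φ=120.0°: e+L cos θ2 = 0.2006;  O2 = (-0.1003, 0.1738, -0.0423)
φ3=240.0°: virtual centre (-0.1020, -0.1766, 0.0342), radius l
eliminate P² terms by subtracting sphere 1 from 2 and 3
plane₁₂: -0.6138x+0.3475y+-0.0328z = -0.0013
Cramer: x(z) = 0.0015+0.0700z;  y(z) = -0.0011+0.2179z
quadratic in z: (1.0524)z²+(0.0226)z+(-0.1173)=0, √Δ=0.7030 → z ∈ {-0.3447, 0.3233}; z = -0.3447 (taking z<0)
x = -0.0226, y = -0.0762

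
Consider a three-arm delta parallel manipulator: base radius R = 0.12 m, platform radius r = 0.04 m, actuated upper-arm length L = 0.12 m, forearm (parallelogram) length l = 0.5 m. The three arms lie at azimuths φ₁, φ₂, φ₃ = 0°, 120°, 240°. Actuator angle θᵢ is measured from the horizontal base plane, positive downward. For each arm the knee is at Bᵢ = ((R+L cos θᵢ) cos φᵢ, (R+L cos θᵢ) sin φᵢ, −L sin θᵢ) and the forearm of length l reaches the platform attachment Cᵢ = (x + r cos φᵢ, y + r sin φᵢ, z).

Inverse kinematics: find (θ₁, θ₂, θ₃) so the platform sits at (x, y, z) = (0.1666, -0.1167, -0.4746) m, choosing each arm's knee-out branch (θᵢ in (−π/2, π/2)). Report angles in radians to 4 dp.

φ1=0.0° → target in arm frame (0.1666, -0.1167)
  A cos θ + B sin θ = C:  -0.0866·cos θ + -0.4746·sin θ = -0.0448
  √(A²+B²)=0.4824;  θ1 = -1.7513+1.6639 ≈ -0.0874
arm 2 (φ=120.0°): x'=-0.1844, y'=-0.0859
  e−x'=0.2644;  (l²−L²−(e−x')²−y'²−z²)/2L = -0.2788
  γ=atan2(-0.4746,0.2644)=-1.0626;  ψ=arccos(-0.5132)=2.1098;  θ2=γ+ψ≈1.0472
rotate P by −φ3: (0.0178, 0.2026, -0.4746)
  e−x'=0.0622;  (l²−L²−(e−x')²−y'²−z²)/2L = -0.1441
  γ=atan2(-0.4746,0.0622)=-1.4404;  ψ=arccos(-0.3010)=1.8765;  θ3=γ+ψ≈0.4361

θ₁ = -0.0874, θ₂ = 1.0472, θ₃ = 0.4361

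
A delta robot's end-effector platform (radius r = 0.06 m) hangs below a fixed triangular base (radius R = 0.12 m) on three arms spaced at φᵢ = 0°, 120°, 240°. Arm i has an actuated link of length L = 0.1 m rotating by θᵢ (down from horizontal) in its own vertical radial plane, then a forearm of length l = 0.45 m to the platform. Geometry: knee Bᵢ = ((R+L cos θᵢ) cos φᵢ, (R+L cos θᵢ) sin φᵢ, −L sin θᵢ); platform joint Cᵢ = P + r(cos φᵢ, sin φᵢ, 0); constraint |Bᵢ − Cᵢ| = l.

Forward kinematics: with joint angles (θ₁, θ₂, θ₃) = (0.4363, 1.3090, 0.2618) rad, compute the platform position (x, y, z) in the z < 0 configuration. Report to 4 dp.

(0.0750, -0.1831, -0.4463)

S1 = (0.1506·cos0.0°, 0.1506·sin0.0°, -0.0423) = (0.1506, 0.0000, -0.0423)
φ2=120.0°: virtual centre (-0.0429, 0.0744, -0.0966), radius l
S3 = (0.1566·cos240.0°, 0.1566·sin240.0°, -0.0259) = (-0.0783, -0.1356, -0.0259)
subtract pairs → two planes through P
[-0.3871 0.1488 -0.1087]·P = -0.0078;  [-0.4579 -0.2712 0.0328]·P = 0.0007
det = 0.1731;  x = 0.0116+-0.1421z,  y = -0.0222+0.3607z
sphere 1 gives Az²+Bz+C=0 with A=1.1503, B=0.1081, C=-0.1809;  B²−4AC=0.8439;  roots -0.4463, 0.3523;  negative root z = -0.4463
x = 0.0750, y = -0.1831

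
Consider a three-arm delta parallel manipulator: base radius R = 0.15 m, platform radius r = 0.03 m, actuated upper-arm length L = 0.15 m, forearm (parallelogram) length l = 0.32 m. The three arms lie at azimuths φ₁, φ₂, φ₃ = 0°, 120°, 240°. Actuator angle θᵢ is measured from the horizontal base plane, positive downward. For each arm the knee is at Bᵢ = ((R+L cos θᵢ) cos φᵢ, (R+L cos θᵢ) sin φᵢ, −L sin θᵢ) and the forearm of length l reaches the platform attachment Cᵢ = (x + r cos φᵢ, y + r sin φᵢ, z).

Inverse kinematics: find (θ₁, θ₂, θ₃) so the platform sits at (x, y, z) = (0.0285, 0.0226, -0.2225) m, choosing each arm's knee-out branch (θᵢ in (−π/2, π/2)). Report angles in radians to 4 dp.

φ1=0.0° → target in arm frame (0.0285, 0.0226)
  A cos θ + B sin θ = C:  0.0915·cos θ + -0.2225·sin θ = 0.0717
  √(A²+B²)=0.2406;  θ1 = -1.1806+1.2682 ≈ 0.0875
rotate P by −φ2: (0.0053, -0.0360, -0.2225)
  e−x'=0.1147;  (l²−L²−(e−x')²−y'²−z²)/2L = 0.0532
  θ2 = atan2(B,A) + arccos(C/0.2503) = 0.2619
arm 3 (φ=240.0°): x'=-0.0338, y'=0.0134
  e−x'=0.1538;  (l²−L²−(e−x')²−y'²−z²)/2L = 0.0218
  √(A²+B²)=0.2705;  θ3 = -0.9659+1.4899 ≈ 0.5240

θ₁ = 0.0875, θ₂ = 0.2619, θ₃ = 0.5240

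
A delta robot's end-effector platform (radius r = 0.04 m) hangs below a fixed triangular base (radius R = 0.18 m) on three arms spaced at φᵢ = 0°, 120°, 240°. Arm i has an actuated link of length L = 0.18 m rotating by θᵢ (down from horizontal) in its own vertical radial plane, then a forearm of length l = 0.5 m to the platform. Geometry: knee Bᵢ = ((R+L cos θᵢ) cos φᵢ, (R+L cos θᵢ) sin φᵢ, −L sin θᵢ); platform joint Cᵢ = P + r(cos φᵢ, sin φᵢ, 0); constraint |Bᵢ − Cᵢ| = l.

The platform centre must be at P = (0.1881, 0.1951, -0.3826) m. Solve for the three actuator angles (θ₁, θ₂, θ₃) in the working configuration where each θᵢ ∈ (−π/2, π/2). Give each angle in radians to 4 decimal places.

θ₁ = -0.3491, θ₂ = 0.1746, θ₃ = 1.3089

φ1=0.0° → target in arm frame (0.1881, 0.1951)
  A=-0.0481, B=-0.3826, C=(l²−L²−A²−y'²−z²)/(2L)=0.0857
  γ=atan2(-0.3826,-0.0481)=-1.6959;  ψ=arccos(0.2222)=1.3468;  θ1=γ+ψ≈-0.3491
rotate P by −φ2: (0.0749, -0.2604, -0.3826)
  A=0.0651, B=-0.3826, C=(l²−L²−A²−y'²−z²)/(2L)=-0.0024
  √(A²+B²)=0.3881;  θ2 = -1.4023+1.5769 ≈ 0.1746
φ3=240.0° → target in arm frame (-0.2630, 0.0653)
  e−x'=0.4030;  (l²−L²−(e−x')²−y'²−z²)/2L = -0.2652
  γ=atan2(-0.3826,0.4030)=-0.7594;  ψ=arccos(-0.4772)=2.0683;  θ3=γ+ψ≈1.3089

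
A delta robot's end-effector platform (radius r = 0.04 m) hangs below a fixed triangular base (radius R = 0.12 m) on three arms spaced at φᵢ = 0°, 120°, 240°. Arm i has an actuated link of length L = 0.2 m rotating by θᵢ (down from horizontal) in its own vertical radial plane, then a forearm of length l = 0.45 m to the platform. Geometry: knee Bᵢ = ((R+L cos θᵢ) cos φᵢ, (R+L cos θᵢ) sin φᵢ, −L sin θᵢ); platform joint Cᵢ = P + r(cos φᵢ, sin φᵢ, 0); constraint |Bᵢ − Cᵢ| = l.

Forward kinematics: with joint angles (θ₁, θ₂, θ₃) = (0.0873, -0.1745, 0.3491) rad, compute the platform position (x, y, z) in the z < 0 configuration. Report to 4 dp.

O1 = (0.2792·cos0.0°, 0.2792·sin0.0°, -0.0174) = (0.2792, 0.0000, -0.0174)
arm 2 at φ=120.0°: e+L cos θ2 = 0.2770;  O2 = (-0.1385, 0.2399, 0.0347)
O3 = (0.2679·cos240.0°, 0.2679·sin240.0°, -0.0684) = (-0.1340, -0.2320, -0.0684)
eliminate P² terms by subtracting sphere 1 from 2 and 3
plane₁₂: -0.8354x+0.4797y+0.1043z = -0.0004
Cramer: x(z) = 0.0013-0.0006z;  y(z) = 0.0015-0.2186z
into |P−O₁|² = l²: 1.0478z² + 0.0345z + -0.1250 = 0;  Δ = 0.5249;  z = -0.3622 or 0.3292 → z<0 root = -0.3622
x = 0.0015, y = 0.0807

(0.0015, 0.0807, -0.3622)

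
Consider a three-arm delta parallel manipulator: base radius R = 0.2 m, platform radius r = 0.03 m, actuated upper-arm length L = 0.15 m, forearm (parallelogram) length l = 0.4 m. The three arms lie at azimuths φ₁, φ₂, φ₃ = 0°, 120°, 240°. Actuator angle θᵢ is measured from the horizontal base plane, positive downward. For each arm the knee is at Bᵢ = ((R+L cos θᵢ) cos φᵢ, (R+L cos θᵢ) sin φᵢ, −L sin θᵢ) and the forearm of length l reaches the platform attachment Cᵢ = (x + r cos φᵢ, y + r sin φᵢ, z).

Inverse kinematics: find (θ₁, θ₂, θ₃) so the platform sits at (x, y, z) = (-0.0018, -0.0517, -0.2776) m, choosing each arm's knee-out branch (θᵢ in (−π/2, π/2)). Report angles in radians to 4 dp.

φ1=0.0° → target in arm frame (-0.0018, -0.0517)
  A cos θ + B sin θ = C:  0.1718·cos θ + -0.2776·sin θ = 0.0942
  √(A²+B²)=0.3265;  θ1 = -1.0166+1.2782 ≈ 0.2616
φ2=120.0° → target in arm frame (-0.0439, 0.0274)
  A cos θ + B sin θ = C:  0.2139·cos θ + -0.2776·sin θ = 0.0465
  θ2 = atan2(B,A) + arccos(C/0.3504) = 0.5234
rotate P by −φ3: (0.0457, 0.0243, -0.2776)
  A cos θ + B sin θ = C:  0.1243·cos θ + -0.2776·sin θ = 0.1480
  θ3 = atan2(B,A) + arccos(C/0.3042) = -0.0870

θ₁ = 0.2616, θ₂ = 0.5234, θ₃ = -0.0870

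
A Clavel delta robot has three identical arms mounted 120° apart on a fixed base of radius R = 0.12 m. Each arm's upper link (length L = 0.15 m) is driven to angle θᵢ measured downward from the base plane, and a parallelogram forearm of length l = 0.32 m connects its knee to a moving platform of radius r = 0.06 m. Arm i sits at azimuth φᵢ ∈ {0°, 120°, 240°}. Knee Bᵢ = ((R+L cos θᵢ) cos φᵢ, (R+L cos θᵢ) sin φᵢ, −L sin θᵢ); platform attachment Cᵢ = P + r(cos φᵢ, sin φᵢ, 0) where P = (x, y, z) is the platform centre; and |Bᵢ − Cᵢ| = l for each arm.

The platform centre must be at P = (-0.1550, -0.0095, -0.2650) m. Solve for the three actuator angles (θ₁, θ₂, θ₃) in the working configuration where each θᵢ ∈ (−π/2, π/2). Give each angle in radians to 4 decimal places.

θ₁ = 1.0476, θ₂ = 0.0876, θ₃ = 0.0004

rotate P by −φ1: (-0.1550, -0.0095, -0.2650)
  A cos θ + B sin θ = C:  0.2150·cos θ + -0.2650·sin θ = -0.1221
  γ=atan2(-0.2650,0.2150)=-0.8892;  ψ=arccos(-0.3579)=1.9368;  θ1=γ+ψ≈1.0476
rotate P by −φ2: (0.0693, 0.1390, -0.2650)
  A=-0.0093, B=-0.2650, C=(l²−L²−A²−y'²−z²)/(2L)=-0.0324
  γ=atan2(-0.2650,-0.0093)=-1.6058;  ψ=arccos(-0.1223)=1.6934;  θ2=γ+ψ≈0.0876
φ3=240.0° → target in arm frame (0.0857, -0.1295)
  e−x'=-0.0257;  (l²−L²−(e−x')²−y'²−z²)/2L = -0.0258
  θ3 = atan2(B,A) + arccos(C/0.2662) = 0.0004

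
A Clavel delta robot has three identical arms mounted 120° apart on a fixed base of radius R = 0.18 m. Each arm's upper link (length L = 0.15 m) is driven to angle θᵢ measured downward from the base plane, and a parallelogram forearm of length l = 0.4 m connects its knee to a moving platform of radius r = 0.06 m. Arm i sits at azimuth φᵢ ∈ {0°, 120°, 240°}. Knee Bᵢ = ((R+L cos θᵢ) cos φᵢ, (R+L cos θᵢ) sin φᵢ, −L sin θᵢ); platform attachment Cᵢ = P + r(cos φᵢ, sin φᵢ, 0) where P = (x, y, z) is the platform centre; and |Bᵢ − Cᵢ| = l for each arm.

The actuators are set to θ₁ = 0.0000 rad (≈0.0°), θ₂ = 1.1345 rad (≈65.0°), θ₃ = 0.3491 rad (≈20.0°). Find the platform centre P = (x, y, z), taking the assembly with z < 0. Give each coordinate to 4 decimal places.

S1 = (0.2700·cos0.0°, 0.2700·sin0.0°, 0.0000) = (0.2700, 0.0000, 0.0000)
φ2=120.0°: virtual centre (-0.0917, 0.1588, -0.1359), radius l
S3 = (0.2610·cos240.0°, 0.2610·sin240.0°, -0.0513) = (-0.1305, -0.2260, -0.0513)
eliminate P² terms by subtracting sphere 1 from 2 and 3
plane₁₂: -0.7234x+0.3176y+-0.2719z = -0.0208
det = 0.5814;  x = 0.0173+-0.2674z,  y = -0.0259+0.2469z
into |P−S₁|² = l²: 1.1325z² + 0.1223z + -0.0955 = 0;  Δ = 0.4476;  z = -0.3494 or 0.2414 → z<0 root = -0.3494
x = 0.1108, y = -0.1122

(0.1108, -0.1122, -0.3494)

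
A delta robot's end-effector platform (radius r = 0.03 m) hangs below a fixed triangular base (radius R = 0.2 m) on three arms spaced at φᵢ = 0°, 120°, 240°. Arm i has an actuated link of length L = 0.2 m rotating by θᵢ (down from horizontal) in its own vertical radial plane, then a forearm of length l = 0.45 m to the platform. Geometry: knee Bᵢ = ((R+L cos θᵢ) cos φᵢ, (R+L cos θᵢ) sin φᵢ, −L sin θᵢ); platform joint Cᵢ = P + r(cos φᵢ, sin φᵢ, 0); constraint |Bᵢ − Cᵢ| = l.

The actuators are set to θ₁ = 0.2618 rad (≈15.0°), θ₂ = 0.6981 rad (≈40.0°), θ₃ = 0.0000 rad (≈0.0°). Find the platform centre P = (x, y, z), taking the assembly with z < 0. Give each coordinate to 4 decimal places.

O1 = (0.3632·cos0.0°, 0.3632·sin0.0°, -0.0518) = (0.3632, 0.0000, -0.0518)
φ2=120.0°: virtual centre (-0.1616, 0.2799, -0.1286), radius l
arm 3 at φ=240.0°: ρ3 = 0.3700;  O3 = (-0.1850, -0.3204, 0.0000)
eliminate P² terms by subtracting sphere 1 from 2 and 3
[-1.0496 0.5598 -0.1536]·P = -0.0136;  [-1.0964 -0.6409 0.1035]·P = 0.0023
det = 1.2864;  x = 0.0058+-0.0315z,  y = -0.0135+0.2154z
sphere 1 gives Az²+Bz+C=0 with A=1.0474, B=0.1202, C=-0.0719;  B²−4AC=0.3156;  roots -0.3256, 0.2108;  negative root z = -0.3256
x = 0.0160, y = -0.0836

(0.0160, -0.0836, -0.3256)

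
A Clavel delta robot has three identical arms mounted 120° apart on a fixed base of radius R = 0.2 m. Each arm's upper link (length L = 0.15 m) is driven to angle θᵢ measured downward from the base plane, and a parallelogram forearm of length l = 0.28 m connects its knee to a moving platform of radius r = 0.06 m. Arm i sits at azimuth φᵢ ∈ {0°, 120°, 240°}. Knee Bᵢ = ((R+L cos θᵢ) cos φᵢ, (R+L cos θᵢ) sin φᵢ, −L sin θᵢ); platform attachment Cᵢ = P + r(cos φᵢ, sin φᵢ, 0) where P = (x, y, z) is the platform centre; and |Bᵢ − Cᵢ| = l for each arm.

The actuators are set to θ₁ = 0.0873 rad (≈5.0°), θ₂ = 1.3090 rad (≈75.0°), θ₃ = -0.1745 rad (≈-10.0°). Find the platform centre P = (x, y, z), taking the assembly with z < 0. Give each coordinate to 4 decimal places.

(0.0423, -0.0897, -0.1093)

centre 1 = (0.2894·cos0.0°, 0.2894·sin0.0°, -0.0131) = (0.2894, 0.0000, -0.0131)
φ2=120.0°: virtual centre (-0.0894, 0.1549, -0.1449), radius l
arm 3 at φ=240.0°: e+L cos θ3 = 0.2877;  centre 3 = (-0.1439, -0.2492, 0.0260)
eliminate P² terms by subtracting sphere 1 from 2 and 3
plane₁₂: -0.7577x+0.3097y+-0.2636z = -0.0310
Cramer: x(z) = 0.0241-0.1659z;  y(z) = -0.0410+0.4454z
into |P−centre ₁|² = l²: 1.2259z² + 0.0777z + -0.0062 = 0;  Δ = 0.0362;  z = -0.1093 or 0.0460 → z<0 root = -0.1093
x = 0.0423, y = -0.0897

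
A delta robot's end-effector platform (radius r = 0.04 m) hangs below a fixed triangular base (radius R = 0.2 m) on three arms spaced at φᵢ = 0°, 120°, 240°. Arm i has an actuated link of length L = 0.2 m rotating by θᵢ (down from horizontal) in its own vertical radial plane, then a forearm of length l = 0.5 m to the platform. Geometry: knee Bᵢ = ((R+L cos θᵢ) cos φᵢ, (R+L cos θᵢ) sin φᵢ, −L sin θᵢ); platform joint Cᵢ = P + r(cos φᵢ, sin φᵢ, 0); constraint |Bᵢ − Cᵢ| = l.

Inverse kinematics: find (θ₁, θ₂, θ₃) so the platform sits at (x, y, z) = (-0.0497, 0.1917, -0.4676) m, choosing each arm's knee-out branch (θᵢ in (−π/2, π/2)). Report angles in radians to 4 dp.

θ₁ = 0.8727, θ₂ = 0.0002, θ₃ = 1.1347

rotate P by −φ1: (-0.0497, 0.1917, -0.4676)
  A=0.2097, B=-0.4676, C=(l²−L²−A²−y'²−z²)/(2L)=-0.2234
  √(A²+B²)=0.5125;  θ1 = -1.1492+2.0219 ≈ 0.8727
φ2=120.0° → target in arm frame (0.1909, -0.0528)
  e−x'=-0.0309;  (l²−L²−(e−x')²−y'²−z²)/2L = -0.0310
  θ2 = atan2(B,A) + arccos(C/0.4686) = 0.0002
arm 3 (φ=240.0°): x'=-0.1412, y'=-0.1389
  A=0.3012, B=-0.4676, C=(l²−L²−A²−y'²−z²)/(2L)=-0.2966
  θ3 = atan2(B,A) + arccos(C/0.5562) = 1.1347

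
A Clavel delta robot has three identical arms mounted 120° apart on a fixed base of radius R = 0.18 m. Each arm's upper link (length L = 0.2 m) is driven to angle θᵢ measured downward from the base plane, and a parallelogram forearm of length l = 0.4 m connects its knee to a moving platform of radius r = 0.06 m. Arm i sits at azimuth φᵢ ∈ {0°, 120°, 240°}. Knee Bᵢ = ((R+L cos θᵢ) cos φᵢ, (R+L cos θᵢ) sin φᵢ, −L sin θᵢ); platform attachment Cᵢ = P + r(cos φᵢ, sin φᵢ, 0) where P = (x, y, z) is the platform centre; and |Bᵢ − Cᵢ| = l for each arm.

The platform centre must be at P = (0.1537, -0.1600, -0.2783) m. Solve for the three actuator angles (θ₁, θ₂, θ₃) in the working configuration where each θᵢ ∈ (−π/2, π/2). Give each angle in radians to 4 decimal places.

φ1=0.0° → target in arm frame (0.1537, -0.1600)
  e−x'=-0.0337;  (l²−L²−(e−x')²−y'²−z²)/2L = 0.0395
  γ=atan2(-0.2783,-0.0337)=-1.6913;  ψ=arccos(0.1410)=1.4293;  θ1=γ+ψ≈-0.2620
rotate P by −φ2: (-0.2154, -0.0531, -0.2783)
  e−x'=0.3354;  (l²−L²−(e−x')²−y'²−z²)/2L = -0.1819
  γ=atan2(-0.2783,0.3354)=-0.6926;  ψ=arccos(-0.4174)=2.0014;  θ2=γ+ψ≈1.3088
rotate P by −φ3: (0.0617, 0.2131, -0.2783)
  e−x'=0.0583;  (l²−L²−(e−x')²−y'²−z²)/2L = -0.0157
  γ=atan2(-0.2783,0.0583)=-1.3643;  ψ=arccos(-0.0551)=1.6259;  θ3=γ+ψ≈0.2615

θ₁ = -0.2620, θ₂ = 1.3088, θ₃ = 0.2615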